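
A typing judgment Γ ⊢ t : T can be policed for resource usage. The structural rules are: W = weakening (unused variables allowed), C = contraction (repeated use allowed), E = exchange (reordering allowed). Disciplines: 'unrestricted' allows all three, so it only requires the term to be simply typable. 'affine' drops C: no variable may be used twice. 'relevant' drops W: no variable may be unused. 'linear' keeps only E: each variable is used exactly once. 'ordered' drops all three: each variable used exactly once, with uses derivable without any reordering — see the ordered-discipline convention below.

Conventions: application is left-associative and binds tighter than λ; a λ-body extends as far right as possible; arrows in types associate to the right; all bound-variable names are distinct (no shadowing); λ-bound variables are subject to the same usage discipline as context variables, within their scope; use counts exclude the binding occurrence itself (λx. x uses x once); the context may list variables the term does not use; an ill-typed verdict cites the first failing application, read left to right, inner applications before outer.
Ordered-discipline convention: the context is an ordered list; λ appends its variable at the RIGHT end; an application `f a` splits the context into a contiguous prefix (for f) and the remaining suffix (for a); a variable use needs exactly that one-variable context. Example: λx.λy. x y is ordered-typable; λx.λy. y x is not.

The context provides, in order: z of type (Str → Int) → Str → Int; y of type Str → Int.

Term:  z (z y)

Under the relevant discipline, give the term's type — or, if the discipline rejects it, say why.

term : Str → Int
variable uses: z: 2×, y: 1×
uses in reading order: z, z, y
typing: the term checks, with type Str → Int
across the five disciplines: ordered ✗, linear ✗, affine ✗, relevant ✓, unrestricted ✓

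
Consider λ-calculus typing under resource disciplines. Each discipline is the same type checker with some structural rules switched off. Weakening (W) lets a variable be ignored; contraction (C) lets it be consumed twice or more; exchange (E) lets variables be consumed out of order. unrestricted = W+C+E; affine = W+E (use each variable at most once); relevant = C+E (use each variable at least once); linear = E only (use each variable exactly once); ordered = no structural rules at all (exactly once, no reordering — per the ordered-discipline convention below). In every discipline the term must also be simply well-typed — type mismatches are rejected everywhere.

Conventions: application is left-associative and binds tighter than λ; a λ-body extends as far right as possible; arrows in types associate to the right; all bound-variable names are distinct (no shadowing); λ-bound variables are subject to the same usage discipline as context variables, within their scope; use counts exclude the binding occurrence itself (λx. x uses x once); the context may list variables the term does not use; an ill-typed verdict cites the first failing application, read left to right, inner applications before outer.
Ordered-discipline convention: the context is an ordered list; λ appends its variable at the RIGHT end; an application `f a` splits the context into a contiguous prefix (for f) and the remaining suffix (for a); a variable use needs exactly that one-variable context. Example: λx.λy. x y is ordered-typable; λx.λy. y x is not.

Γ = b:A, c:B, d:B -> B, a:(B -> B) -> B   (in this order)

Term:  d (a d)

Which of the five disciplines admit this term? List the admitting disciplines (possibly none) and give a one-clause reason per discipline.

admitting disciplines: unrestricted
use counts: b: 0×, c: 0×, d: 2×, a: 1×
order of uses: d, a, d
typing: well-typed — term : B
ordered: ✗, needs contraction — d ×2; b, c left unused
linear: ✗, needs contraction — d ×2; b, c left unused
affine: ✗, needs contraction — d ×2
relevant: ✗, b, c left unused
unrestricted: ✓, typability at B is all that's needed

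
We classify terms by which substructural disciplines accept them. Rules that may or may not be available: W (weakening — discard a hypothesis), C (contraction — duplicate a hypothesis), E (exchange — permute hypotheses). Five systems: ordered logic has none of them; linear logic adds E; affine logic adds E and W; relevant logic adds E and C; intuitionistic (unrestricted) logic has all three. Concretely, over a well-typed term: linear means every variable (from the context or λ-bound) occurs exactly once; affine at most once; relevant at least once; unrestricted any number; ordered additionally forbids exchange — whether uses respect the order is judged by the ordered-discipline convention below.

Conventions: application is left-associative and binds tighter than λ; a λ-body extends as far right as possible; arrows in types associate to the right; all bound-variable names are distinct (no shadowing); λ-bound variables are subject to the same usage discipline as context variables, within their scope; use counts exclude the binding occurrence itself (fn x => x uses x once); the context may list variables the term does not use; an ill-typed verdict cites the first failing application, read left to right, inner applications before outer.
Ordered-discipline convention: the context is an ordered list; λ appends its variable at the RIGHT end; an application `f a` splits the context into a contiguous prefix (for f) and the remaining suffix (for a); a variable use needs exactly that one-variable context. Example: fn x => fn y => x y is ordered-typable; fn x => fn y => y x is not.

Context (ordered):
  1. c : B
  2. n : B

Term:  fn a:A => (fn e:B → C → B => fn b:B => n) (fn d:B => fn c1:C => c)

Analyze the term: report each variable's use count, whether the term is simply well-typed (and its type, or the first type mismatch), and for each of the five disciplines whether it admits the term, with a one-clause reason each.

use counts: c: 1×; n: 1×; a (bound): 0×; e (bound): 0×; b (bound): 0×; d (bound): 0×; c1 (bound): 0×
order of uses: n, c
typing: ✓ — A → B → B
ordered: ✗, needs weakening: a, e, b, d, c1 unused
linear: ✗, needs weakening: a, e, b, d, c1 unused
affine: ✓, c, n, a, e, b, d, c1: no repeats, contraction unneeded
relevant: ✗, needs weakening: a, e, b, d, c1 unused
unrestricted: ✓, type-checks (A → B → B) and nothing is barred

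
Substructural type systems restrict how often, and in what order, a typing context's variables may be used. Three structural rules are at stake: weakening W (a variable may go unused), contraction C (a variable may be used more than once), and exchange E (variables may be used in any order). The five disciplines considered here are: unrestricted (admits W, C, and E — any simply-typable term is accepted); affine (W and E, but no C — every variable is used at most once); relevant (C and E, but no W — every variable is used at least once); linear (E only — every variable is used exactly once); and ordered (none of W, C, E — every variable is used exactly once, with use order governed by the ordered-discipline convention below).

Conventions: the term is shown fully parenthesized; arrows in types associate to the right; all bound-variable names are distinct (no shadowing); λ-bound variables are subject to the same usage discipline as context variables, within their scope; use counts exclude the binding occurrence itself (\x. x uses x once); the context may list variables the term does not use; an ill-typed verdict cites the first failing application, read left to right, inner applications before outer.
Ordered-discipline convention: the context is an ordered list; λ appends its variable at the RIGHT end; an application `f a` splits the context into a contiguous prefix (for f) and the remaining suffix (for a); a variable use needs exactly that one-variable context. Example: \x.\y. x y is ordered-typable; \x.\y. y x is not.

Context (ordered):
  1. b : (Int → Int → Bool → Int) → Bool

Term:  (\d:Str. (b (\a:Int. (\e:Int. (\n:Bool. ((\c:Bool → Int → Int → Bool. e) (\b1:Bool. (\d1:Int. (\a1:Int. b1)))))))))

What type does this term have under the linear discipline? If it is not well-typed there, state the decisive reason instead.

not well-typed under linear — unused: d, a, n, c, d1, a1 — weakening required
counts: b=1, d (λ-bound)=0, a (λ-bound)=0, e (λ-bound)=1, n (λ-bound)=0, c (λ-bound)=0, b1 (λ-bound)=1, d1 (λ-bound)=0, a1 (λ-bound)=0
uses in reading order: b, e, b1
typing: the term checks, with type Str → Bool
per-discipline verdicts: ordered ✗; linear ✗; affine ✓; relevant ✗; unrestricted ✓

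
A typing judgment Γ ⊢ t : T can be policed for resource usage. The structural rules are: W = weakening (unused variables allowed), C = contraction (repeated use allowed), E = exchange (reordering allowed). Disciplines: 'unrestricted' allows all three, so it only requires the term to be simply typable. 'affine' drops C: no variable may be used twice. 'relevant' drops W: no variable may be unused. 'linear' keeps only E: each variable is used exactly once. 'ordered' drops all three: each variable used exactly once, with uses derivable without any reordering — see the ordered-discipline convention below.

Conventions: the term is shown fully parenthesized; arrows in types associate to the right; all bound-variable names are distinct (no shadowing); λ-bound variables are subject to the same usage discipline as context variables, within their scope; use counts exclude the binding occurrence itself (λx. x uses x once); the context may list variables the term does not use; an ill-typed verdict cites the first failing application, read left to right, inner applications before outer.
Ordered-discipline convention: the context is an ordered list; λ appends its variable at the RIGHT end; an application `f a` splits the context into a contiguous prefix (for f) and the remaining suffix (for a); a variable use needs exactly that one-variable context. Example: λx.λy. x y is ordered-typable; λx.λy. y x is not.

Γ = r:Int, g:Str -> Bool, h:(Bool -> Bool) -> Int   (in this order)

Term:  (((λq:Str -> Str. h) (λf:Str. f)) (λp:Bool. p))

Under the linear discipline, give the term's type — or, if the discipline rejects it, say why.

not well-typed under linear — r, g, q never used (weakening)
usage: r: 0, g: 0, h: 1, q (bound): 0, f (bound): 1, p (bound): 1
use order (left to right): h, f, p
typing: well-typed at Int
across the five disciplines: ordered ✗, linear ✗, affine ✓, relevant ✗, unrestricted ✓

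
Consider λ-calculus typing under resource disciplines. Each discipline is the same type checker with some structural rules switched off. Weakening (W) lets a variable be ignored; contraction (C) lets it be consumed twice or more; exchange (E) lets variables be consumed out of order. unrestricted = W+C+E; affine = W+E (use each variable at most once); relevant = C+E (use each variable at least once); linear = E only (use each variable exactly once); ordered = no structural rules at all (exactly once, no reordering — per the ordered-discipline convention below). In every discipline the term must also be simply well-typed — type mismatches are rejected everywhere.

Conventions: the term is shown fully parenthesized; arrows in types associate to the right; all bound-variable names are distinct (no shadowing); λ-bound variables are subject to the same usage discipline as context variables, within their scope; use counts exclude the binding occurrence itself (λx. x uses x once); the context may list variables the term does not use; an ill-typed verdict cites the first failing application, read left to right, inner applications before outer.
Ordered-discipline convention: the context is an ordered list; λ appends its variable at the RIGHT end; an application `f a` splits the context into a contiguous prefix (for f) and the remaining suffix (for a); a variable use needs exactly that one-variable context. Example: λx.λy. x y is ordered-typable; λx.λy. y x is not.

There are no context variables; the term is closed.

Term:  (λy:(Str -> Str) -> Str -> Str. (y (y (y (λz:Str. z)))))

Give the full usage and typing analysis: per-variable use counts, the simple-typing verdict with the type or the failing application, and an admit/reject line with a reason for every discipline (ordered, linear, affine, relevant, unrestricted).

use counts: y (λ-bound): 3×, z (λ-bound): 1×
uses in reading order: y, y, y, z
typing: well-typed — term : ((Str -> Str) -> Str -> Str) -> Str -> Str
ordered: ✗ — uses contraction: y ×3
linear: ✗ — uses contraction: y ×3
affine: ✗ — uses contraction: y ×3
relevant: ✓ — every one of y, z appears
unrestricted: ✓ — simply typable at ((Str -> Str) -> Str -> Str) -> Str -> Str; W, C, E all held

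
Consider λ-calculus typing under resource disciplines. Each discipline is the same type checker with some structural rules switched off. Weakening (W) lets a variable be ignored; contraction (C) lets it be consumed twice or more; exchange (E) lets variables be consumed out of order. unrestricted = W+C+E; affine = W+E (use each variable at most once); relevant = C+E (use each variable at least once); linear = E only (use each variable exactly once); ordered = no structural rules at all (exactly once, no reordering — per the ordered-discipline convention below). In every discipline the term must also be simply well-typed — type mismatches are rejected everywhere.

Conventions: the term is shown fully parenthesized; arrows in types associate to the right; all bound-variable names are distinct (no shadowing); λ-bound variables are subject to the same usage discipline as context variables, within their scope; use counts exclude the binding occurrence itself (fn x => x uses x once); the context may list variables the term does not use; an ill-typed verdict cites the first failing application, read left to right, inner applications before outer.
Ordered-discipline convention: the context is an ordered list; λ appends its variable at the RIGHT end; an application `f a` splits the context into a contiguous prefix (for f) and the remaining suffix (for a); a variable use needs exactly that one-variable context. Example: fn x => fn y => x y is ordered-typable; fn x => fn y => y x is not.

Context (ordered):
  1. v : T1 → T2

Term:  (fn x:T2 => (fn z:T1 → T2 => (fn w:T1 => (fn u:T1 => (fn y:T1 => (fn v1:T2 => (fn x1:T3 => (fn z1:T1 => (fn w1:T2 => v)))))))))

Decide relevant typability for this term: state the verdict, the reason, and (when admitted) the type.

no — x, z, w, u, y, v1, x1, z1, w1 left unused
usage: v ×1; x [bound] ×0; z [bound] ×0; w [bound] ×0; u [bound] ×0; y [bound] ×0; v1 [bound] ×0; x1 [bound] ×0; z1 [bound] ×0; w1 [bound] ×0
uses in reading order: v
typing: the term checks, with type T2 → (T1 → T2) → T1 → T1 → T1 → T2 → T3 → T1 → T2 → T1 → T2
per-discipline verdicts: ordered ✗, linear ✗, affine ✓, relevant ✗, unrestricted ✓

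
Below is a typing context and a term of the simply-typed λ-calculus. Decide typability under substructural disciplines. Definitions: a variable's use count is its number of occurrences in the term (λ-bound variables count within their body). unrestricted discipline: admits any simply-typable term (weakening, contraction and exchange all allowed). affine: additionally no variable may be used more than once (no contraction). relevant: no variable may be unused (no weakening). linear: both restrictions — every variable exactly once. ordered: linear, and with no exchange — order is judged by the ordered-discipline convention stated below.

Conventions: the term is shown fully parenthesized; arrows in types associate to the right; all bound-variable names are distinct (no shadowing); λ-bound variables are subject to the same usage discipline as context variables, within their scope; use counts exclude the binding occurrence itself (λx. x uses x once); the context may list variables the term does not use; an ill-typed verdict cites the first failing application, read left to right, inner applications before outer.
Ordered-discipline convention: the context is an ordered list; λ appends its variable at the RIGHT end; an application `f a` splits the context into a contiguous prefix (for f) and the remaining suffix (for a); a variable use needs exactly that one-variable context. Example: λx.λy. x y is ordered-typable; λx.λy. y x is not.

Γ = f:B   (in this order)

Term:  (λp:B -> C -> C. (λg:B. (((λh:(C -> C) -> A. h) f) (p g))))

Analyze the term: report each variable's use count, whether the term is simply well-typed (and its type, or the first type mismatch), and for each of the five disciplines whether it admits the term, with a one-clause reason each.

use counts: f: 1; p (bound): 1; g (bound): 1; h (bound): 1
left-to-right use order: h, f, p, g
typing: ill-typed: argument of type B where (C -> C) -> A is required
ordered ✗ (fails simple typing)
linear ✗ (a type mismatch blocks all five)
affine ✗ (the type mismatch rejects it)
relevant ✗ (not simply typable)
unrestricted ✗ (fails simple typing)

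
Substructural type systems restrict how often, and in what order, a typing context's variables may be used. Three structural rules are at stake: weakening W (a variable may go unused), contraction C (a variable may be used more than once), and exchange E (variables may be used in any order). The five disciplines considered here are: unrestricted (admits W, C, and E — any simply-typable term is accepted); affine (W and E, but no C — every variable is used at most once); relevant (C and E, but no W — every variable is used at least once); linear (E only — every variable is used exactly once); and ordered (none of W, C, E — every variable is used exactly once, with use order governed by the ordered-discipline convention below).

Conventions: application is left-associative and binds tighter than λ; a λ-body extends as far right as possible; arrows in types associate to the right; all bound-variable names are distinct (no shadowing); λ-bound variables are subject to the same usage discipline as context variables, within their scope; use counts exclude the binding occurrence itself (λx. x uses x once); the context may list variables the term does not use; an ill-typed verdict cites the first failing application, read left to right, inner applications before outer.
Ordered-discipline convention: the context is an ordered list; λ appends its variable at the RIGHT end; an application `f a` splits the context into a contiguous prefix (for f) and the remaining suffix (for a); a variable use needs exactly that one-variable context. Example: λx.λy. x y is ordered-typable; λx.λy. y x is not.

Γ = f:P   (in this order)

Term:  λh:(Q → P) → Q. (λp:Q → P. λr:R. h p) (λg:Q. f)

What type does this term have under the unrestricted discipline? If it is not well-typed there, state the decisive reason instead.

term : ((Q → P) → Q) → R → Q
use counts: f: 1; h [bound]: 1; p [bound]: 1; r [bound]: 0; g [bound]: 0
order of uses: h, p, f
typing: the term checks, with type ((Q → P) → Q) → R → Q
all disciplines: ordered ✗ · linear ✗ · affine ✓ · relevant ✗ · unrestricted ✓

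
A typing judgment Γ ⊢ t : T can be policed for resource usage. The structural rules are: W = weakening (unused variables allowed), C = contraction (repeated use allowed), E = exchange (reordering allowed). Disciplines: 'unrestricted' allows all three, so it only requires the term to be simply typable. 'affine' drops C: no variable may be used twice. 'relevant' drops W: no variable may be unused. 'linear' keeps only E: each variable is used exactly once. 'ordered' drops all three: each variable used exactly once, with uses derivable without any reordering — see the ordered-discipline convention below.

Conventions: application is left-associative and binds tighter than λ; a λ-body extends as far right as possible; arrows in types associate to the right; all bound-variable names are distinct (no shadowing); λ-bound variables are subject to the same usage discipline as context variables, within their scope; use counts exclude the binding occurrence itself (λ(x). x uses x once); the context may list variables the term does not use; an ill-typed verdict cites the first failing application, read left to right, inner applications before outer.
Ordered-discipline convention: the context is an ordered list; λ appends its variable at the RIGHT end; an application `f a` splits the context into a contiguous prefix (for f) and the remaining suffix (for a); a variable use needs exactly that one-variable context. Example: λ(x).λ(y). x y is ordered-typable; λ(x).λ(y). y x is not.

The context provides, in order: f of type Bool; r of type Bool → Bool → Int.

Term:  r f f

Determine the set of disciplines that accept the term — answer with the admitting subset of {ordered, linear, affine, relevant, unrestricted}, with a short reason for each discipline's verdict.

admitting disciplines: relevant, unrestricted
variable uses: f=2; r=1
use order (left to right): r, f, f
typing: the term checks, with type Int
ordered: ✗, f ×2 used more than once (contraction)
linear: ✗, f ×2 used more than once (contraction)
affine: ✗, f ×2 used more than once (contraction)
relevant: ✓, none of f, r goes unused
unrestricted: ✓, typability at Int is all that's needed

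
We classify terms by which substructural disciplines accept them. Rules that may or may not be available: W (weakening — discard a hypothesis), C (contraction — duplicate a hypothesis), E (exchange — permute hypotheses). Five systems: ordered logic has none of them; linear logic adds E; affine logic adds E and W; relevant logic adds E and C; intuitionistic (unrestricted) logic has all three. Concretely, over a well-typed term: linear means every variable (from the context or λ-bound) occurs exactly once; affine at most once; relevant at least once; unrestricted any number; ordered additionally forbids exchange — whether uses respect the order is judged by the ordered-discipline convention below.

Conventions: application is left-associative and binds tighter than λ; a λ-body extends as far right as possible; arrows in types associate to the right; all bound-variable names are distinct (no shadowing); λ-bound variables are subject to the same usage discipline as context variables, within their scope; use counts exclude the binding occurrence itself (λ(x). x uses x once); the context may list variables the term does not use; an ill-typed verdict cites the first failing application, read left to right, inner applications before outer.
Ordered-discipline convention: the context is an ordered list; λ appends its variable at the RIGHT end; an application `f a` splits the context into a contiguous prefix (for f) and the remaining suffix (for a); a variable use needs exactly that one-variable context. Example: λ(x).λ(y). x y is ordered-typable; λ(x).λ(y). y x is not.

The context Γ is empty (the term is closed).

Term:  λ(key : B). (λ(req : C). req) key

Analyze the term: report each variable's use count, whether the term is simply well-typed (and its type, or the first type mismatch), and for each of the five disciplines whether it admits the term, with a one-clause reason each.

usage: key [bound]: 1×; req [bound]: 1×
left-to-right use order: req, key
typing: ill-typed: a function awaiting C gets B
ordered ✗ (fails simple typing)
linear ✗ (a type mismatch blocks all five)
affine ✗ (the type mismatch rejects it)
relevant ✗ (not simply typable)
unrestricted ✗ (fails simple typing)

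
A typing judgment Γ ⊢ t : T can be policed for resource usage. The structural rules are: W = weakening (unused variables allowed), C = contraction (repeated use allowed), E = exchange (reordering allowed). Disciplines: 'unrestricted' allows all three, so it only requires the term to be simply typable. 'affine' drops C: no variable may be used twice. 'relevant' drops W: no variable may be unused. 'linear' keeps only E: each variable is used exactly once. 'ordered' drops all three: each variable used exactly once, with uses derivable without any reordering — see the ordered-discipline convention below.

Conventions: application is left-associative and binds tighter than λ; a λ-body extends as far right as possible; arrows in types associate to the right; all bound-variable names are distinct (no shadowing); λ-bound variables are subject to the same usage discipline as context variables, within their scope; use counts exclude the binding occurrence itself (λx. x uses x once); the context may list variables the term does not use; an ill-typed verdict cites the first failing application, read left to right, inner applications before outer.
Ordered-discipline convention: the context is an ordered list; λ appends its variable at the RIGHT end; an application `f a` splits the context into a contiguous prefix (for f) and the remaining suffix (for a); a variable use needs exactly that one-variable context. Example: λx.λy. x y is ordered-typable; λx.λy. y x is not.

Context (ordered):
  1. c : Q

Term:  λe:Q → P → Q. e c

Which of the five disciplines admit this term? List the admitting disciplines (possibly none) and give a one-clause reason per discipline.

admitted by: linear, affine, relevant, unrestricted
use counts: c: 1, e [bound]: 1
order of uses: e, c
typing: ✓ — (Q → P → Q) → P → Q
ordered ✗ (use order e, c needs exchange)
linear ✓ (exactly-once usage across c, e)
affine ✓ (none of c, e used more than once)
relevant ✓ (at least one use each (c, e))
unrestricted ✓ (typability at (Q → P → Q) → P → Q is all that's needed)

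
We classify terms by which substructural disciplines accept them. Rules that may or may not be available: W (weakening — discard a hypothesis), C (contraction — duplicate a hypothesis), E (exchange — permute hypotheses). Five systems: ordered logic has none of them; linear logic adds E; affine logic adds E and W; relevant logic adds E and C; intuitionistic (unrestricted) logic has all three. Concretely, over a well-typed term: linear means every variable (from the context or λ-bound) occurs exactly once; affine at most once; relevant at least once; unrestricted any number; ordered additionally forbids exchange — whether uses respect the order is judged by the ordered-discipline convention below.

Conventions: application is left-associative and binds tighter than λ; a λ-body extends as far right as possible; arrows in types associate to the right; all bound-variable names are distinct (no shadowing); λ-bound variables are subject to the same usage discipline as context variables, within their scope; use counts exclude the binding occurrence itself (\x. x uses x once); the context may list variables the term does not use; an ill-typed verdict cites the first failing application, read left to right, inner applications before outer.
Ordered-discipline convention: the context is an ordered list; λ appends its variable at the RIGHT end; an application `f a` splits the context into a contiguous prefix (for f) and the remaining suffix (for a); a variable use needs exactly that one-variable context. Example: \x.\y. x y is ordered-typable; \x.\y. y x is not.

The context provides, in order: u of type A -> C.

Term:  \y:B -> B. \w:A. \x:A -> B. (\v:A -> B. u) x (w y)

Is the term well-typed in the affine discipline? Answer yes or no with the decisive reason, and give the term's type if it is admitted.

no — not simply typable
use counts: u: 1, y [bound]: 1, w [bound]: 1, x [bound]: 1, v [bound]: 0
uses in reading order: u, x, w, y
typing: ill-typed: non-arrow in function slot: A
per-discipline verdicts: ordered ✗ · linear ✗ · affine ✗ · relevant ✗ · unrestricted ✗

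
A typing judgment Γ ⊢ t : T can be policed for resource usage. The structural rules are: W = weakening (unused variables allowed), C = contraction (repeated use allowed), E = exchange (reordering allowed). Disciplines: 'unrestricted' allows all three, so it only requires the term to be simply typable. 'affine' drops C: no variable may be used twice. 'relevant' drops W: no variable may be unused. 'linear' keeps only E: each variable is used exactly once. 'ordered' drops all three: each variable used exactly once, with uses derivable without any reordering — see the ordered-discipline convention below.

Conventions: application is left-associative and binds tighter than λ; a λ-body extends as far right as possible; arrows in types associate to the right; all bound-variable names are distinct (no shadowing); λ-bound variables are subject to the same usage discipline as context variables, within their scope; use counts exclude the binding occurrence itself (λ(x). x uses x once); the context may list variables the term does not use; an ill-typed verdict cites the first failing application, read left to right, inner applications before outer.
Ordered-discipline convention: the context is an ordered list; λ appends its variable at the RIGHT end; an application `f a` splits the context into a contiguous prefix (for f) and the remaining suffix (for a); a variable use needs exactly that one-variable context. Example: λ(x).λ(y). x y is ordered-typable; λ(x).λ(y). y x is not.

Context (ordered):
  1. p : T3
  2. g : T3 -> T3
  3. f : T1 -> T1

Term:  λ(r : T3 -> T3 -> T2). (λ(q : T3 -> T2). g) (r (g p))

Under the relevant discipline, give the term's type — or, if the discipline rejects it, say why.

not well-typed under relevant — needs weakening: f, q unused
usage: p: 1; g: 2; f: 0; r [bound]: 1; q [bound]: 0
order of uses: g, r, g, p
typing: well-typed at (T3 -> T3 -> T2) -> T3 -> T3
all disciplines: ordered ✗ · linear ✗ · affine ✗ · relevant ✗ · unrestricted ✓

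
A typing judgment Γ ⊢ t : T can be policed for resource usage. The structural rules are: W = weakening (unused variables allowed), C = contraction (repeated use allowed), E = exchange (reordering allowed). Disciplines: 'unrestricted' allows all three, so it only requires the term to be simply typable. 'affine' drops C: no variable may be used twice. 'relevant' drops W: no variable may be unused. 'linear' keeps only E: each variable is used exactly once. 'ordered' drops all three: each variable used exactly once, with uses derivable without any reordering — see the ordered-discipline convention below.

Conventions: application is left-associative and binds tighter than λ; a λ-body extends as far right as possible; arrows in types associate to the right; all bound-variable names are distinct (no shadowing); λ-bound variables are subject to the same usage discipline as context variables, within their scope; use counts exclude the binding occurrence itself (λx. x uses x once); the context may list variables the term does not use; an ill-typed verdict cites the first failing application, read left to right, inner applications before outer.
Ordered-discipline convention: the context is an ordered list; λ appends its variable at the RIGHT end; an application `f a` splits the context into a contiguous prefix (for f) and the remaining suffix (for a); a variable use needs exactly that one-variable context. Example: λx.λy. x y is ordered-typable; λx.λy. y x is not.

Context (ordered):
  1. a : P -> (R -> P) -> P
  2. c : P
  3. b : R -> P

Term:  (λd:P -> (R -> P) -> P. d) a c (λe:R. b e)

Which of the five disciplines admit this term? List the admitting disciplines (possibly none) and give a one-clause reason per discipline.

admitting disciplines: ordered, linear, affine, relevant, unrestricted
counts: a: 1×; c: 1×; b: 1×; d (λ-bound): 1×; e (λ-bound): 1×
uses in reading order: d, a, c, b, e
typing: well-typed — term : P
ordered: ✓, one use each (a, c, b, d, e); ordered split holds
linear: ✓, each of a, c, b, d, e used exactly once
affine: ✓, a, c, b, d, e: no repeats, contraction unneeded
relevant: ✓, a, c, b, d, e: all used, weakening unneeded
unrestricted: ✓, typability at P is all that's needed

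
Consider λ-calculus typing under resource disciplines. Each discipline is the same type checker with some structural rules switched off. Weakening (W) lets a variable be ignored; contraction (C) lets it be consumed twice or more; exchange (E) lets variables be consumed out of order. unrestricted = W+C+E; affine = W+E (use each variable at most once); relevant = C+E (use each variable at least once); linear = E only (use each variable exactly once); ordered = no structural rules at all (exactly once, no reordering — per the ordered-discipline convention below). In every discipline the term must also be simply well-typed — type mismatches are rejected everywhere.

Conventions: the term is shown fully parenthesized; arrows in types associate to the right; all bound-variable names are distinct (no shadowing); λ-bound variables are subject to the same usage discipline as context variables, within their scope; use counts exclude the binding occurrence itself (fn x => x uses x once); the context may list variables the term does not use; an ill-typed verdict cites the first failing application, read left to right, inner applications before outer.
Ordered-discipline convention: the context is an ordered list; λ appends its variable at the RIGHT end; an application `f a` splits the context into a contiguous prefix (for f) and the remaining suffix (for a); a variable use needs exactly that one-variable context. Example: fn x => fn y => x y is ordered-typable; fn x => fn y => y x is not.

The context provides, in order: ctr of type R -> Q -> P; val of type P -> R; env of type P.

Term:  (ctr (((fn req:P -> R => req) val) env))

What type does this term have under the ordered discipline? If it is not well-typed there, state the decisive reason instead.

term : Q -> P
counts: ctr ×1, val ×1, env ×1, req [bound] ×1
uses in reading order: ctr, req, val, env
typing: well-typed — term : Q -> P
all disciplines: ordered ✓, linear ✓, affine ✓, relevant ✓, unrestricted ✓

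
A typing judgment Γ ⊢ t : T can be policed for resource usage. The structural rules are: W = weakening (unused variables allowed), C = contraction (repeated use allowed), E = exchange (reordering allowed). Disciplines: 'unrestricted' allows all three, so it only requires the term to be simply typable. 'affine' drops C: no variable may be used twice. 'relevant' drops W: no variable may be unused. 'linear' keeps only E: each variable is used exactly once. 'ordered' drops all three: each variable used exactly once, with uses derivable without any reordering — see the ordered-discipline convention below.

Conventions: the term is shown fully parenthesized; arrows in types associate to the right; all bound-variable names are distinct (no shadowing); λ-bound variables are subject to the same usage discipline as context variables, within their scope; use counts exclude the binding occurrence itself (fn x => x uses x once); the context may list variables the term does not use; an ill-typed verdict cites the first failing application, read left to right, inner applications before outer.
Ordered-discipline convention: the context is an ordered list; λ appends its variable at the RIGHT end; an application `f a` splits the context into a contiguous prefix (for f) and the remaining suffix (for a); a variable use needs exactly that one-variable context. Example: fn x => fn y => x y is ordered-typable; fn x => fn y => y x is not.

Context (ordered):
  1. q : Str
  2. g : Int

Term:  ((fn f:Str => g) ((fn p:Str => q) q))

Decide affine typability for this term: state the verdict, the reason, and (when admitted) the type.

no — q ×2 used more than once (contraction)
use counts: q ×2; g ×1; f (λ-bound) ×0; p (λ-bound) ×0
left-to-right use order: g, q, q
typing: the term checks, with type Int
all disciplines: ordered ✗; linear ✗; affine ✗; relevant ✗; unrestricted ✓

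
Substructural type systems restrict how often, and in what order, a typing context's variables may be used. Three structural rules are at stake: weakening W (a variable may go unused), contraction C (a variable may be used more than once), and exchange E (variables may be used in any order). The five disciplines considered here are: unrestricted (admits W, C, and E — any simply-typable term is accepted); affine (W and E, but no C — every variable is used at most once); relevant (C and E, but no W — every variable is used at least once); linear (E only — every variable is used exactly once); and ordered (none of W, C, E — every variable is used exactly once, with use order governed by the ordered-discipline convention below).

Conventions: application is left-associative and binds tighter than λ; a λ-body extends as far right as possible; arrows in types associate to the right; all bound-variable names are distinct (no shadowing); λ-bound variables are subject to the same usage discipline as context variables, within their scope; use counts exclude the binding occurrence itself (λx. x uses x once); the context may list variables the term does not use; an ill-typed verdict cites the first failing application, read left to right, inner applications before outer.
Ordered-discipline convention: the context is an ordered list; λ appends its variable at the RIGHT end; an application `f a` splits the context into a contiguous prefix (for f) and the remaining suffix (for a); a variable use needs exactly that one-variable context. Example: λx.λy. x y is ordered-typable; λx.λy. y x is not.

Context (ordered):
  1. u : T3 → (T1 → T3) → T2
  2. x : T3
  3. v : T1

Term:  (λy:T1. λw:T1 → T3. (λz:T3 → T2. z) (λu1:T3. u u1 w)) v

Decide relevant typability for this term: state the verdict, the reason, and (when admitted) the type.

no — x, y left unused
use counts: u=1, x=0, v=1, y (λ-bound)=0, w (λ-bound)=1, z (λ-bound)=1, u1 (λ-bound)=1
left-to-right use order: z, u, u1, w, v
typing: well-typed — term : (T1 → T3) → T3 → T2
across the five disciplines: ordered ✗, linear ✗, affine ✓, relevant ✗, unrestricted ✓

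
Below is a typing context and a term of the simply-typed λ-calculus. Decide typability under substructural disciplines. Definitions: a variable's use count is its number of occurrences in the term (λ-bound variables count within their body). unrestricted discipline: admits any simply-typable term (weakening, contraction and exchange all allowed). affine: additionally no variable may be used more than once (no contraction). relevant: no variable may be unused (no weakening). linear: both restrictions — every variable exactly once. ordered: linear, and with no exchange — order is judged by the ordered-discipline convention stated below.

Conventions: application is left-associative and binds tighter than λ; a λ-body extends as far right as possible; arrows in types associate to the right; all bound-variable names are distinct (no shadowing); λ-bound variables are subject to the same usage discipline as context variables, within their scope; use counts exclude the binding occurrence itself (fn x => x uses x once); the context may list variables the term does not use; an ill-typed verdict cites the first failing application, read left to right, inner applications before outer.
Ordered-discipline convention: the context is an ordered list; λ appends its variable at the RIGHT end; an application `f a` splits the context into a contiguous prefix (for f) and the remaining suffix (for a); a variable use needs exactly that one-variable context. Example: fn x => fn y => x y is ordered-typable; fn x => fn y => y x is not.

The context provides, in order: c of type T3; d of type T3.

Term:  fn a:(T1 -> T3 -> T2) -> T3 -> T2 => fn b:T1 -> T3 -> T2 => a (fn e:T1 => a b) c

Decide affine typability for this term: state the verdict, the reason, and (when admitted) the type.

no — uses contraction: a ×2
counts: c ×1; d ×0; a (bound) ×2; b (bound) ×1; e (bound) ×0
order of uses: a, a, b, c
typing: the term checks, with type ((T1 -> T3 -> T2) -> T3 -> T2) -> (T1 -> T3 -> T2) -> T2
across the five disciplines: ordered ✗, linear ✗, affine ✗, relevant ✗, unrestricted ✓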